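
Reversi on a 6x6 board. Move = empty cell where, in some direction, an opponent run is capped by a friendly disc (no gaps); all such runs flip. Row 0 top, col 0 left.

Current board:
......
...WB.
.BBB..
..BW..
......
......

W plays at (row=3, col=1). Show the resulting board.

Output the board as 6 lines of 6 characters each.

Place W at (3,1); scan 8 dirs for brackets.
Dir NW: first cell '.' (not opp) -> no flip
Dir N: opp run (2,1), next='.' -> no flip
Dir NE: opp run (2,2) capped by W -> flip
Dir W: first cell '.' (not opp) -> no flip
Dir E: opp run (3,2) capped by W -> flip
Dir SW: first cell '.' (not opp) -> no flip
Dir S: first cell '.' (not opp) -> no flip
Dir SE: first cell '.' (not opp) -> no flip
All flips: (2,2) (3,2)

Answer: ......
...WB.
.BWB..
.WWW..
......
......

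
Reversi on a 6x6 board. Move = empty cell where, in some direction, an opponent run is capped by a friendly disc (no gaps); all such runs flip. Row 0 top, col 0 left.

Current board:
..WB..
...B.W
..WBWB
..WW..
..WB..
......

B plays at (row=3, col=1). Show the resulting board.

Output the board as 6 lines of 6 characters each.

Answer: ..WB..
...B.W
..BBWB
.BWW..
..WB..
......

Derivation:
Place B at (3,1); scan 8 dirs for brackets.
Dir NW: first cell '.' (not opp) -> no flip
Dir N: first cell '.' (not opp) -> no flip
Dir NE: opp run (2,2) capped by B -> flip
Dir W: first cell '.' (not opp) -> no flip
Dir E: opp run (3,2) (3,3), next='.' -> no flip
Dir SW: first cell '.' (not opp) -> no flip
Dir S: first cell '.' (not opp) -> no flip
Dir SE: opp run (4,2), next='.' -> no flip
All flips: (2,2)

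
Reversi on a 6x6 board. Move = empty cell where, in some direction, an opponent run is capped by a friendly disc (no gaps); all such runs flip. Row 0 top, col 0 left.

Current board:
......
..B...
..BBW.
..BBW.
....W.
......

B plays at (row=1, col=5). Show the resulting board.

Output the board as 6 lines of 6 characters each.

Answer: ......
..B..B
..BBB.
..BBW.
....W.
......

Derivation:
Place B at (1,5); scan 8 dirs for brackets.
Dir NW: first cell '.' (not opp) -> no flip
Dir N: first cell '.' (not opp) -> no flip
Dir NE: edge -> no flip
Dir W: first cell '.' (not opp) -> no flip
Dir E: edge -> no flip
Dir SW: opp run (2,4) capped by B -> flip
Dir S: first cell '.' (not opp) -> no flip
Dir SE: edge -> no flip
All flips: (2,4)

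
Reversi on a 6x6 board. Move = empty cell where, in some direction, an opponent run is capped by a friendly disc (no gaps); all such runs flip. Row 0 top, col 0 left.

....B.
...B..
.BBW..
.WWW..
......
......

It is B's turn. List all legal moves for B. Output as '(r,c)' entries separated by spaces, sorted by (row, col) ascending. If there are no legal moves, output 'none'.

Answer: (2,4) (4,0) (4,1) (4,2) (4,3) (4,4)

Derivation:
(1,2): no bracket -> illegal
(1,4): no bracket -> illegal
(2,0): no bracket -> illegal
(2,4): flips 1 -> legal
(3,0): no bracket -> illegal
(3,4): no bracket -> illegal
(4,0): flips 1 -> legal
(4,1): flips 1 -> legal
(4,2): flips 1 -> legal
(4,3): flips 3 -> legal
(4,4): flips 1 -> legal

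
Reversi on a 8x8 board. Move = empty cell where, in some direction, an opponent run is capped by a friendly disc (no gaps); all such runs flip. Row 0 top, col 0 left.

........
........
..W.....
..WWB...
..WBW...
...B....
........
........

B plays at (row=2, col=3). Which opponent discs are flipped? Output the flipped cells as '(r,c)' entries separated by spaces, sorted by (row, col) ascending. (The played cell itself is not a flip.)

Answer: (3,3)

Derivation:
Dir NW: first cell '.' (not opp) -> no flip
Dir N: first cell '.' (not opp) -> no flip
Dir NE: first cell '.' (not opp) -> no flip
Dir W: opp run (2,2), next='.' -> no flip
Dir E: first cell '.' (not opp) -> no flip
Dir SW: opp run (3,2), next='.' -> no flip
Dir S: opp run (3,3) capped by B -> flip
Dir SE: first cell 'B' (not opp) -> no flip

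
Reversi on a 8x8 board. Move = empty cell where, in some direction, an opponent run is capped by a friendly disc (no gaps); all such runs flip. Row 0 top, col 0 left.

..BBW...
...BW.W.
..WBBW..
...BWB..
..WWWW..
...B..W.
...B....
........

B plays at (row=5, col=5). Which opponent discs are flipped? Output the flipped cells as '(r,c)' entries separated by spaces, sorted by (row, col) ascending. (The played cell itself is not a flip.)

Dir NW: opp run (4,4) capped by B -> flip
Dir N: opp run (4,5) capped by B -> flip
Dir NE: first cell '.' (not opp) -> no flip
Dir W: first cell '.' (not opp) -> no flip
Dir E: opp run (5,6), next='.' -> no flip
Dir SW: first cell '.' (not opp) -> no flip
Dir S: first cell '.' (not opp) -> no flip
Dir SE: first cell '.' (not opp) -> no flip

Answer: (4,4) (4,5)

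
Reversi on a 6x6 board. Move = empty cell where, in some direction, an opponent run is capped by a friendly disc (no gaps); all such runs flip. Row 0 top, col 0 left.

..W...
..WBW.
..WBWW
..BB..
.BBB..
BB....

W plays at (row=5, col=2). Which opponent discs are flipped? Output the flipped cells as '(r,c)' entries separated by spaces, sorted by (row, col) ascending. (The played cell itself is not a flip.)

Answer: (3,2) (4,2)

Derivation:
Dir NW: opp run (4,1), next='.' -> no flip
Dir N: opp run (4,2) (3,2) capped by W -> flip
Dir NE: opp run (4,3), next='.' -> no flip
Dir W: opp run (5,1) (5,0), next=edge -> no flip
Dir E: first cell '.' (not opp) -> no flip
Dir SW: edge -> no flip
Dir S: edge -> no flip
Dir SE: edge -> no flip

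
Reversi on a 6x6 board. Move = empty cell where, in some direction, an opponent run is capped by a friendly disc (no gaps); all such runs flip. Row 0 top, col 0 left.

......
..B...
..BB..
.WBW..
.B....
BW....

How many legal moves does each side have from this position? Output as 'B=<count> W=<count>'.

Answer: B=7 W=2

Derivation:
-- B to move --
(2,0): no bracket -> illegal
(2,1): flips 1 -> legal
(2,4): no bracket -> illegal
(3,0): flips 1 -> legal
(3,4): flips 1 -> legal
(4,0): flips 1 -> legal
(4,2): no bracket -> illegal
(4,3): flips 1 -> legal
(4,4): flips 1 -> legal
(5,2): flips 1 -> legal
B mobility = 7
-- W to move --
(0,1): no bracket -> illegal
(0,2): no bracket -> illegal
(0,3): no bracket -> illegal
(1,1): flips 1 -> legal
(1,3): flips 2 -> legal
(1,4): no bracket -> illegal
(2,1): no bracket -> illegal
(2,4): no bracket -> illegal
(3,0): no bracket -> illegal
(3,4): no bracket -> illegal
(4,0): no bracket -> illegal
(4,2): no bracket -> illegal
(4,3): no bracket -> illegal
(5,2): no bracket -> illegal
W mobility = 2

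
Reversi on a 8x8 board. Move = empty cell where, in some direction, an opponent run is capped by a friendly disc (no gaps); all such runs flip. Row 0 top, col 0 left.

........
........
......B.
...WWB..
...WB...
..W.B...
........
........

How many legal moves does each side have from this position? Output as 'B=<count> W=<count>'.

-- B to move --
(2,2): flips 1 -> legal
(2,3): no bracket -> illegal
(2,4): flips 1 -> legal
(2,5): no bracket -> illegal
(3,2): flips 3 -> legal
(4,1): no bracket -> illegal
(4,2): flips 1 -> legal
(4,5): no bracket -> illegal
(5,1): no bracket -> illegal
(5,3): no bracket -> illegal
(6,1): no bracket -> illegal
(6,2): no bracket -> illegal
(6,3): no bracket -> illegal
B mobility = 4
-- W to move --
(1,5): no bracket -> illegal
(1,6): no bracket -> illegal
(1,7): no bracket -> illegal
(2,4): no bracket -> illegal
(2,5): no bracket -> illegal
(2,7): no bracket -> illegal
(3,6): flips 1 -> legal
(3,7): no bracket -> illegal
(4,5): flips 1 -> legal
(4,6): no bracket -> illegal
(5,3): no bracket -> illegal
(5,5): flips 1 -> legal
(6,3): no bracket -> illegal
(6,4): flips 2 -> legal
(6,5): flips 1 -> legal
W mobility = 5

Answer: B=4 W=5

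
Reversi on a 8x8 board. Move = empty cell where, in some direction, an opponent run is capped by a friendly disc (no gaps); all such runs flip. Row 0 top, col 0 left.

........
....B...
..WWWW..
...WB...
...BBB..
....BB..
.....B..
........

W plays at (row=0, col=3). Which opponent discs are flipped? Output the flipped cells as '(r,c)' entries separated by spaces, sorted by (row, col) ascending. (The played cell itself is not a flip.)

Answer: (1,4)

Derivation:
Dir NW: edge -> no flip
Dir N: edge -> no flip
Dir NE: edge -> no flip
Dir W: first cell '.' (not opp) -> no flip
Dir E: first cell '.' (not opp) -> no flip
Dir SW: first cell '.' (not opp) -> no flip
Dir S: first cell '.' (not opp) -> no flip
Dir SE: opp run (1,4) capped by W -> flip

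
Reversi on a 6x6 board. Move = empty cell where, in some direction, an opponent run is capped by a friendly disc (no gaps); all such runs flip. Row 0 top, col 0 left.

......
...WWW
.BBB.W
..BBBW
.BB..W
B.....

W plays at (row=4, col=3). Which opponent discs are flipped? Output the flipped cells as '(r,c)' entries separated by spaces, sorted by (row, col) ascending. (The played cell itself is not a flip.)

Answer: (2,3) (3,3) (3,4)

Derivation:
Dir NW: opp run (3,2) (2,1), next='.' -> no flip
Dir N: opp run (3,3) (2,3) capped by W -> flip
Dir NE: opp run (3,4) capped by W -> flip
Dir W: opp run (4,2) (4,1), next='.' -> no flip
Dir E: first cell '.' (not opp) -> no flip
Dir SW: first cell '.' (not opp) -> no flip
Dir S: first cell '.' (not opp) -> no flip
Dir SE: first cell '.' (not opp) -> no flip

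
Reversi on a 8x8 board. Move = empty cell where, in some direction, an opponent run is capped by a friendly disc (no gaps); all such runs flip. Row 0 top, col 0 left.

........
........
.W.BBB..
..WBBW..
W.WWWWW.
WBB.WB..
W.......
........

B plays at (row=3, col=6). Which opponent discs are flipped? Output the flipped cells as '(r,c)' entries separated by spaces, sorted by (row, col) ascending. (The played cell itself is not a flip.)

Answer: (3,5)

Derivation:
Dir NW: first cell 'B' (not opp) -> no flip
Dir N: first cell '.' (not opp) -> no flip
Dir NE: first cell '.' (not opp) -> no flip
Dir W: opp run (3,5) capped by B -> flip
Dir E: first cell '.' (not opp) -> no flip
Dir SW: opp run (4,5) (5,4), next='.' -> no flip
Dir S: opp run (4,6), next='.' -> no flip
Dir SE: first cell '.' (not opp) -> no flip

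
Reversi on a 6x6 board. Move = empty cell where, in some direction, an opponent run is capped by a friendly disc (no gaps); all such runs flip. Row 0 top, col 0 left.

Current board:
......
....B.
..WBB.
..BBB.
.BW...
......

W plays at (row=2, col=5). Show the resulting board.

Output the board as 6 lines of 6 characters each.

Answer: ......
....B.
..WWWW
..BBB.
.BW...
......

Derivation:
Place W at (2,5); scan 8 dirs for brackets.
Dir NW: opp run (1,4), next='.' -> no flip
Dir N: first cell '.' (not opp) -> no flip
Dir NE: edge -> no flip
Dir W: opp run (2,4) (2,3) capped by W -> flip
Dir E: edge -> no flip
Dir SW: opp run (3,4), next='.' -> no flip
Dir S: first cell '.' (not opp) -> no flip
Dir SE: edge -> no flip
All flips: (2,3) (2,4)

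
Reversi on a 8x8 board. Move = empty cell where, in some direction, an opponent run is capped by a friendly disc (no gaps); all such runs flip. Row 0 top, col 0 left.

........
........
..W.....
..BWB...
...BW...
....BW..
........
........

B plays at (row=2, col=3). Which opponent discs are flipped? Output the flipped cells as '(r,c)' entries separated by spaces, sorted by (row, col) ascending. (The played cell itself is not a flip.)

Dir NW: first cell '.' (not opp) -> no flip
Dir N: first cell '.' (not opp) -> no flip
Dir NE: first cell '.' (not opp) -> no flip
Dir W: opp run (2,2), next='.' -> no flip
Dir E: first cell '.' (not opp) -> no flip
Dir SW: first cell 'B' (not opp) -> no flip
Dir S: opp run (3,3) capped by B -> flip
Dir SE: first cell 'B' (not opp) -> no flip

Answer: (3,3)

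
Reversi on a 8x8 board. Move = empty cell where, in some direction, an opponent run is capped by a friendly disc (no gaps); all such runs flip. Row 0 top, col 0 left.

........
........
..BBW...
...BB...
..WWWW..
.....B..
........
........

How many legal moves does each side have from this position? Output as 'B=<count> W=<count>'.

Answer: B=9 W=7

Derivation:
-- B to move --
(1,3): no bracket -> illegal
(1,4): flips 1 -> legal
(1,5): flips 1 -> legal
(2,5): flips 1 -> legal
(3,1): no bracket -> illegal
(3,2): no bracket -> illegal
(3,5): flips 1 -> legal
(3,6): no bracket -> illegal
(4,1): no bracket -> illegal
(4,6): no bracket -> illegal
(5,1): flips 1 -> legal
(5,2): flips 1 -> legal
(5,3): flips 1 -> legal
(5,4): flips 1 -> legal
(5,6): flips 1 -> legal
B mobility = 9
-- W to move --
(1,1): flips 2 -> legal
(1,2): flips 2 -> legal
(1,3): flips 2 -> legal
(1,4): no bracket -> illegal
(2,1): flips 2 -> legal
(2,5): flips 1 -> legal
(3,1): no bracket -> illegal
(3,2): no bracket -> illegal
(3,5): no bracket -> illegal
(4,6): no bracket -> illegal
(5,4): no bracket -> illegal
(5,6): no bracket -> illegal
(6,4): no bracket -> illegal
(6,5): flips 1 -> legal
(6,6): flips 1 -> legal
W mobility = 7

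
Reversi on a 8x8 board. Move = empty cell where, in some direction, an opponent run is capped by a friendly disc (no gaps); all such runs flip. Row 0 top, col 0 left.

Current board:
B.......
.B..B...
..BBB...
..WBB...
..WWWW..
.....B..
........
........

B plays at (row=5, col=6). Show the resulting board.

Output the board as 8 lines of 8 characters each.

Answer: B.......
.B..B...
..BBB...
..WBB...
..WWWB..
.....BB.
........
........

Derivation:
Place B at (5,6); scan 8 dirs for brackets.
Dir NW: opp run (4,5) capped by B -> flip
Dir N: first cell '.' (not opp) -> no flip
Dir NE: first cell '.' (not opp) -> no flip
Dir W: first cell 'B' (not opp) -> no flip
Dir E: first cell '.' (not opp) -> no flip
Dir SW: first cell '.' (not opp) -> no flip
Dir S: first cell '.' (not opp) -> no flip
Dir SE: first cell '.' (not opp) -> no flip
All flips: (4,5)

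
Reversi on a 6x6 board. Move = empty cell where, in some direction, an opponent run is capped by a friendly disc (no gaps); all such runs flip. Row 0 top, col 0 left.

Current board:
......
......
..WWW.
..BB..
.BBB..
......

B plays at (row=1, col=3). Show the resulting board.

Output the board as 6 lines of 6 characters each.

Place B at (1,3); scan 8 dirs for brackets.
Dir NW: first cell '.' (not opp) -> no flip
Dir N: first cell '.' (not opp) -> no flip
Dir NE: first cell '.' (not opp) -> no flip
Dir W: first cell '.' (not opp) -> no flip
Dir E: first cell '.' (not opp) -> no flip
Dir SW: opp run (2,2), next='.' -> no flip
Dir S: opp run (2,3) capped by B -> flip
Dir SE: opp run (2,4), next='.' -> no flip
All flips: (2,3)

Answer: ......
...B..
..WBW.
..BB..
.BBB..
......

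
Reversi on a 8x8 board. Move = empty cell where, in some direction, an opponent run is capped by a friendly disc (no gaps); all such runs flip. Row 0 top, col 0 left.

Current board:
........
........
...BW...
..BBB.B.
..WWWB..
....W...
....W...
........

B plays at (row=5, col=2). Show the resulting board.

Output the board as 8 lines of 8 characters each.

Answer: ........
........
...BW...
..BBB.B.
..BBWB..
..B.W...
....W...
........

Derivation:
Place B at (5,2); scan 8 dirs for brackets.
Dir NW: first cell '.' (not opp) -> no flip
Dir N: opp run (4,2) capped by B -> flip
Dir NE: opp run (4,3) capped by B -> flip
Dir W: first cell '.' (not opp) -> no flip
Dir E: first cell '.' (not opp) -> no flip
Dir SW: first cell '.' (not opp) -> no flip
Dir S: first cell '.' (not opp) -> no flip
Dir SE: first cell '.' (not opp) -> no flip
All flips: (4,2) (4,3)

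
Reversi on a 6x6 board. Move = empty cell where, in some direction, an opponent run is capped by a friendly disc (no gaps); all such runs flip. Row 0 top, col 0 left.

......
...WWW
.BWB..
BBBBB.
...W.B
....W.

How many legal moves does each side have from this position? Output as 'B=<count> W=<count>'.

Answer: B=7 W=8

Derivation:
-- B to move --
(0,2): no bracket -> illegal
(0,3): flips 1 -> legal
(0,4): flips 2 -> legal
(0,5): flips 1 -> legal
(1,1): flips 1 -> legal
(1,2): flips 1 -> legal
(2,4): no bracket -> illegal
(2,5): no bracket -> illegal
(4,2): no bracket -> illegal
(4,4): no bracket -> illegal
(5,2): flips 1 -> legal
(5,3): flips 1 -> legal
(5,5): no bracket -> illegal
B mobility = 7
-- W to move --
(1,0): flips 2 -> legal
(1,1): no bracket -> illegal
(1,2): no bracket -> illegal
(2,0): flips 1 -> legal
(2,4): flips 1 -> legal
(2,5): flips 1 -> legal
(3,5): no bracket -> illegal
(4,0): flips 1 -> legal
(4,1): flips 2 -> legal
(4,2): flips 1 -> legal
(4,4): flips 1 -> legal
(5,5): no bracket -> illegal
W mobility = 8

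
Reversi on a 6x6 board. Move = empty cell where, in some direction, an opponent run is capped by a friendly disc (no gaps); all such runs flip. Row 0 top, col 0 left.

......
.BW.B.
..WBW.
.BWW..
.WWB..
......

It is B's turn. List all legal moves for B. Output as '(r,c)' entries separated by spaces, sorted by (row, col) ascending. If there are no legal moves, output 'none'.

(0,1): flips 1 -> legal
(0,2): no bracket -> illegal
(0,3): no bracket -> illegal
(1,3): flips 2 -> legal
(1,5): no bracket -> illegal
(2,1): flips 2 -> legal
(2,5): flips 1 -> legal
(3,0): no bracket -> illegal
(3,4): flips 3 -> legal
(3,5): no bracket -> illegal
(4,0): flips 2 -> legal
(4,4): flips 2 -> legal
(5,0): flips 2 -> legal
(5,1): flips 1 -> legal
(5,2): no bracket -> illegal
(5,3): flips 1 -> legal

Answer: (0,1) (1,3) (2,1) (2,5) (3,4) (4,0) (4,4) (5,0) (5,1) (5,3)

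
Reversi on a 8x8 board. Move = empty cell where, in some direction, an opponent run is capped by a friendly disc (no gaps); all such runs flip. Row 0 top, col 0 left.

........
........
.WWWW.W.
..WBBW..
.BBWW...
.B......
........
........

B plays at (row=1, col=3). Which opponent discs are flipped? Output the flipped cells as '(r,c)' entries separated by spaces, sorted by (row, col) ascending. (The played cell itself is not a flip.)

Answer: (2,3)

Derivation:
Dir NW: first cell '.' (not opp) -> no flip
Dir N: first cell '.' (not opp) -> no flip
Dir NE: first cell '.' (not opp) -> no flip
Dir W: first cell '.' (not opp) -> no flip
Dir E: first cell '.' (not opp) -> no flip
Dir SW: opp run (2,2), next='.' -> no flip
Dir S: opp run (2,3) capped by B -> flip
Dir SE: opp run (2,4) (3,5), next='.' -> no flip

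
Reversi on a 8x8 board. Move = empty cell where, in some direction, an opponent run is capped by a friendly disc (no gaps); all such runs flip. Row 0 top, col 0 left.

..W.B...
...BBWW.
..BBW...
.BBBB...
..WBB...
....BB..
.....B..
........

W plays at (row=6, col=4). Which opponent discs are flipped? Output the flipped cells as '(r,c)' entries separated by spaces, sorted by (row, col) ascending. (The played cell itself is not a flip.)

Answer: (3,4) (4,4) (5,4)

Derivation:
Dir NW: first cell '.' (not opp) -> no flip
Dir N: opp run (5,4) (4,4) (3,4) capped by W -> flip
Dir NE: opp run (5,5), next='.' -> no flip
Dir W: first cell '.' (not opp) -> no flip
Dir E: opp run (6,5), next='.' -> no flip
Dir SW: first cell '.' (not opp) -> no flip
Dir S: first cell '.' (not opp) -> no flip
Dir SE: first cell '.' (not opp) -> no flip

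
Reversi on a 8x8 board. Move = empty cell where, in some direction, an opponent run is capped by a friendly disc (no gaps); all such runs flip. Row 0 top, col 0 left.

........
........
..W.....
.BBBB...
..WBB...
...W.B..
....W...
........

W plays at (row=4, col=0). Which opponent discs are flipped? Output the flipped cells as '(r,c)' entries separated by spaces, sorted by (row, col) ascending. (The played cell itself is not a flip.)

Dir NW: edge -> no flip
Dir N: first cell '.' (not opp) -> no flip
Dir NE: opp run (3,1) capped by W -> flip
Dir W: edge -> no flip
Dir E: first cell '.' (not opp) -> no flip
Dir SW: edge -> no flip
Dir S: first cell '.' (not opp) -> no flip
Dir SE: first cell '.' (not opp) -> no flip

Answer: (3,1)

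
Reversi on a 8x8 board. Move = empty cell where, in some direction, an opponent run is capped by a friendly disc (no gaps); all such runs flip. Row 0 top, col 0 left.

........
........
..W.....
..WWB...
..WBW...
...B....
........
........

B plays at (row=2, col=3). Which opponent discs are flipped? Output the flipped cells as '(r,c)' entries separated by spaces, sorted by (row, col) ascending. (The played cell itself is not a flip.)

Answer: (3,3)

Derivation:
Dir NW: first cell '.' (not opp) -> no flip
Dir N: first cell '.' (not opp) -> no flip
Dir NE: first cell '.' (not opp) -> no flip
Dir W: opp run (2,2), next='.' -> no flip
Dir E: first cell '.' (not opp) -> no flip
Dir SW: opp run (3,2), next='.' -> no flip
Dir S: opp run (3,3) capped by B -> flip
Dir SE: first cell 'B' (not opp) -> no flip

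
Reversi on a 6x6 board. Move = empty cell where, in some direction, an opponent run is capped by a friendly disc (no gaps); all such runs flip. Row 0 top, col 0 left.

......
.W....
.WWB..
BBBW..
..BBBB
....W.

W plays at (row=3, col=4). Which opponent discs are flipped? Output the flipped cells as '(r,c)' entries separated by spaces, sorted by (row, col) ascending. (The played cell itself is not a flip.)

Dir NW: opp run (2,3), next='.' -> no flip
Dir N: first cell '.' (not opp) -> no flip
Dir NE: first cell '.' (not opp) -> no flip
Dir W: first cell 'W' (not opp) -> no flip
Dir E: first cell '.' (not opp) -> no flip
Dir SW: opp run (4,3), next='.' -> no flip
Dir S: opp run (4,4) capped by W -> flip
Dir SE: opp run (4,5), next=edge -> no flip

Answer: (4,4)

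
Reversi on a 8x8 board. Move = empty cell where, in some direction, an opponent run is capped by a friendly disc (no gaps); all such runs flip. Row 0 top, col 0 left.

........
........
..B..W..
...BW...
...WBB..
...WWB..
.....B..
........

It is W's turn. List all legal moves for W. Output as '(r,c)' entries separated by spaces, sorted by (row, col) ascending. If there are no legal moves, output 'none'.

Answer: (2,3) (3,2) (3,5) (3,6) (4,6) (5,6) (7,6)

Derivation:
(1,1): no bracket -> illegal
(1,2): no bracket -> illegal
(1,3): no bracket -> illegal
(2,1): no bracket -> illegal
(2,3): flips 1 -> legal
(2,4): no bracket -> illegal
(3,1): no bracket -> illegal
(3,2): flips 1 -> legal
(3,5): flips 1 -> legal
(3,6): flips 1 -> legal
(4,2): no bracket -> illegal
(4,6): flips 2 -> legal
(5,6): flips 2 -> legal
(6,4): no bracket -> illegal
(6,6): no bracket -> illegal
(7,4): no bracket -> illegal
(7,5): no bracket -> illegal
(7,6): flips 1 -> legal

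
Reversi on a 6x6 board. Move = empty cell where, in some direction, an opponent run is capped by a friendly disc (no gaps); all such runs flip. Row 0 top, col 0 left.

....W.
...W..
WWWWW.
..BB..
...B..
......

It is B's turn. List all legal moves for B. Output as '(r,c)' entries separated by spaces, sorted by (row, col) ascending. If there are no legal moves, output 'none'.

Answer: (0,3) (1,0) (1,1) (1,2) (1,4) (1,5)

Derivation:
(0,2): no bracket -> illegal
(0,3): flips 2 -> legal
(0,5): no bracket -> illegal
(1,0): flips 1 -> legal
(1,1): flips 1 -> legal
(1,2): flips 1 -> legal
(1,4): flips 1 -> legal
(1,5): flips 1 -> legal
(2,5): no bracket -> illegal
(3,0): no bracket -> illegal
(3,1): no bracket -> illegal
(3,4): no bracket -> illegal
(3,5): no bracket -> illegal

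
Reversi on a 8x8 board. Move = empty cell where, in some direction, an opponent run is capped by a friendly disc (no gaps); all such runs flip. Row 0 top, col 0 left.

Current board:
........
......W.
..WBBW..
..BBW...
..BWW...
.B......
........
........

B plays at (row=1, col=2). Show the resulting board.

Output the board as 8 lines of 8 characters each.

Answer: ........
..B...W.
..BBBW..
..BBW...
..BWW...
.B......
........
........

Derivation:
Place B at (1,2); scan 8 dirs for brackets.
Dir NW: first cell '.' (not opp) -> no flip
Dir N: first cell '.' (not opp) -> no flip
Dir NE: first cell '.' (not opp) -> no flip
Dir W: first cell '.' (not opp) -> no flip
Dir E: first cell '.' (not opp) -> no flip
Dir SW: first cell '.' (not opp) -> no flip
Dir S: opp run (2,2) capped by B -> flip
Dir SE: first cell 'B' (not opp) -> no flip
All flips: (2,2)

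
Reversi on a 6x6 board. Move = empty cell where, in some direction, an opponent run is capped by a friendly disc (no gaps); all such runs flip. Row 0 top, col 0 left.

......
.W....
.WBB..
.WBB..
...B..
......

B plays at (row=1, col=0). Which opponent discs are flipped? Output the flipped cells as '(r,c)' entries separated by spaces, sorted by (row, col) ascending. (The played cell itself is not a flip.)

Answer: (2,1)

Derivation:
Dir NW: edge -> no flip
Dir N: first cell '.' (not opp) -> no flip
Dir NE: first cell '.' (not opp) -> no flip
Dir W: edge -> no flip
Dir E: opp run (1,1), next='.' -> no flip
Dir SW: edge -> no flip
Dir S: first cell '.' (not opp) -> no flip
Dir SE: opp run (2,1) capped by B -> flip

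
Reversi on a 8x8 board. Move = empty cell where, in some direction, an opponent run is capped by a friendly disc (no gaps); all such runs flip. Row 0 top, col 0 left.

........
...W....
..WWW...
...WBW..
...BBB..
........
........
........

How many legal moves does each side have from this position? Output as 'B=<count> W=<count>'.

Answer: B=8 W=4

Derivation:
-- B to move --
(0,2): no bracket -> illegal
(0,3): flips 3 -> legal
(0,4): no bracket -> illegal
(1,1): flips 2 -> legal
(1,2): flips 1 -> legal
(1,4): flips 1 -> legal
(1,5): no bracket -> illegal
(2,1): no bracket -> illegal
(2,5): flips 1 -> legal
(2,6): flips 1 -> legal
(3,1): no bracket -> illegal
(3,2): flips 1 -> legal
(3,6): flips 1 -> legal
(4,2): no bracket -> illegal
(4,6): no bracket -> illegal
B mobility = 8
-- W to move --
(2,5): no bracket -> illegal
(3,2): no bracket -> illegal
(3,6): no bracket -> illegal
(4,2): no bracket -> illegal
(4,6): no bracket -> illegal
(5,2): no bracket -> illegal
(5,3): flips 2 -> legal
(5,4): flips 2 -> legal
(5,5): flips 2 -> legal
(5,6): flips 2 -> legal
W mobility = 4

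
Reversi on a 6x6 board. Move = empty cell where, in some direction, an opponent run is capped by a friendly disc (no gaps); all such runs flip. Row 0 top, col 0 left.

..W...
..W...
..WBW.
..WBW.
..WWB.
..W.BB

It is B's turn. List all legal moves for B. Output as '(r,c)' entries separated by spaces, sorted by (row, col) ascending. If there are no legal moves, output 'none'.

(0,1): flips 1 -> legal
(0,3): no bracket -> illegal
(1,1): flips 1 -> legal
(1,3): no bracket -> illegal
(1,4): flips 2 -> legal
(1,5): flips 1 -> legal
(2,1): flips 3 -> legal
(2,5): flips 1 -> legal
(3,1): flips 1 -> legal
(3,5): flips 1 -> legal
(4,1): flips 3 -> legal
(4,5): flips 1 -> legal
(5,1): flips 1 -> legal
(5,3): flips 1 -> legal

Answer: (0,1) (1,1) (1,4) (1,5) (2,1) (2,5) (3,1) (3,5) (4,1) (4,5) (5,1) (5,3)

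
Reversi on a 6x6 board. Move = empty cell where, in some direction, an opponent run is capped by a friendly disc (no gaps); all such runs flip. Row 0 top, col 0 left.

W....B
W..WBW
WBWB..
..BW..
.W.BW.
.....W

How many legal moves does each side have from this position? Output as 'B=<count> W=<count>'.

-- B to move --
(0,1): no bracket -> illegal
(0,2): no bracket -> illegal
(0,3): flips 1 -> legal
(0,4): no bracket -> illegal
(1,1): no bracket -> illegal
(1,2): flips 2 -> legal
(2,4): no bracket -> illegal
(2,5): flips 1 -> legal
(3,0): no bracket -> illegal
(3,1): no bracket -> illegal
(3,4): flips 1 -> legal
(3,5): no bracket -> illegal
(4,0): no bracket -> illegal
(4,2): no bracket -> illegal
(4,5): flips 1 -> legal
(5,0): flips 1 -> legal
(5,1): no bracket -> illegal
(5,2): no bracket -> illegal
(5,3): no bracket -> illegal
(5,4): no bracket -> illegal
B mobility = 6
-- W to move --
(0,3): no bracket -> illegal
(0,4): no bracket -> illegal
(1,1): no bracket -> illegal
(1,2): no bracket -> illegal
(2,4): flips 1 -> legal
(2,5): no bracket -> illegal
(3,0): no bracket -> illegal
(3,1): flips 1 -> legal
(3,4): no bracket -> illegal
(4,2): flips 2 -> legal
(5,2): no bracket -> illegal
(5,3): flips 1 -> legal
(5,4): flips 3 -> legal
W mobility = 5

Answer: B=6 W=5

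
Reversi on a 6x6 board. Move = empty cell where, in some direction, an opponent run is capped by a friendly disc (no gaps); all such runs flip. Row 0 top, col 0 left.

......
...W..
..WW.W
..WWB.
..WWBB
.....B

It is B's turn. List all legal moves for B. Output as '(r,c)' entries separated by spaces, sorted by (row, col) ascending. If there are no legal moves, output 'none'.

Answer: (1,1) (1,2) (3,1) (4,1) (5,2)

Derivation:
(0,2): no bracket -> illegal
(0,3): no bracket -> illegal
(0,4): no bracket -> illegal
(1,1): flips 2 -> legal
(1,2): flips 1 -> legal
(1,4): no bracket -> illegal
(1,5): no bracket -> illegal
(2,1): no bracket -> illegal
(2,4): no bracket -> illegal
(3,1): flips 2 -> legal
(3,5): no bracket -> illegal
(4,1): flips 2 -> legal
(5,1): no bracket -> illegal
(5,2): flips 1 -> legal
(5,3): no bracket -> illegal
(5,4): no bracket -> illegal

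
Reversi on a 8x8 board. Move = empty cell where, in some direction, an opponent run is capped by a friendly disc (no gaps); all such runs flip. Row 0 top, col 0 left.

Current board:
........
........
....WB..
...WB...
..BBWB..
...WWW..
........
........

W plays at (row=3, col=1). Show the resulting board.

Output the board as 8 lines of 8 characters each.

Answer: ........
........
....WB..
.W.WB...
..WBWB..
...WWW..
........
........

Derivation:
Place W at (3,1); scan 8 dirs for brackets.
Dir NW: first cell '.' (not opp) -> no flip
Dir N: first cell '.' (not opp) -> no flip
Dir NE: first cell '.' (not opp) -> no flip
Dir W: first cell '.' (not opp) -> no flip
Dir E: first cell '.' (not opp) -> no flip
Dir SW: first cell '.' (not opp) -> no flip
Dir S: first cell '.' (not opp) -> no flip
Dir SE: opp run (4,2) capped by W -> flip
All flips: (4,2)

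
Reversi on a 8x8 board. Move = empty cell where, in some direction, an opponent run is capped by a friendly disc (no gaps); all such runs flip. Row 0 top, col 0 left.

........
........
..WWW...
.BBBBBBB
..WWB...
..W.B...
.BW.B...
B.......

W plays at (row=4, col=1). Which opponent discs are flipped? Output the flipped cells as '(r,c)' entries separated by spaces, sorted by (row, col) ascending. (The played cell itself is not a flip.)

Dir NW: first cell '.' (not opp) -> no flip
Dir N: opp run (3,1), next='.' -> no flip
Dir NE: opp run (3,2) capped by W -> flip
Dir W: first cell '.' (not opp) -> no flip
Dir E: first cell 'W' (not opp) -> no flip
Dir SW: first cell '.' (not opp) -> no flip
Dir S: first cell '.' (not opp) -> no flip
Dir SE: first cell 'W' (not opp) -> no flip

Answer: (3,2)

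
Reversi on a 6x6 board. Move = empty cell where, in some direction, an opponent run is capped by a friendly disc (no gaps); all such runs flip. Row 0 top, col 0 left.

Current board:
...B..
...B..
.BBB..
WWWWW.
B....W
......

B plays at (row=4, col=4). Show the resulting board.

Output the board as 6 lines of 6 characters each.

Place B at (4,4); scan 8 dirs for brackets.
Dir NW: opp run (3,3) capped by B -> flip
Dir N: opp run (3,4), next='.' -> no flip
Dir NE: first cell '.' (not opp) -> no flip
Dir W: first cell '.' (not opp) -> no flip
Dir E: opp run (4,5), next=edge -> no flip
Dir SW: first cell '.' (not opp) -> no flip
Dir S: first cell '.' (not opp) -> no flip
Dir SE: first cell '.' (not opp) -> no flip
All flips: (3,3)

Answer: ...B..
...B..
.BBB..
WWWBW.
B...BW
......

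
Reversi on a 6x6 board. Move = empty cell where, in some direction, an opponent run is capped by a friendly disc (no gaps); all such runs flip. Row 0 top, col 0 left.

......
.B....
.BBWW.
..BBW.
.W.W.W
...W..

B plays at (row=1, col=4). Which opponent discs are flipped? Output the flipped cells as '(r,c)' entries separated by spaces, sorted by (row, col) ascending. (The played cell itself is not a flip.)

Answer: (2,3)

Derivation:
Dir NW: first cell '.' (not opp) -> no flip
Dir N: first cell '.' (not opp) -> no flip
Dir NE: first cell '.' (not opp) -> no flip
Dir W: first cell '.' (not opp) -> no flip
Dir E: first cell '.' (not opp) -> no flip
Dir SW: opp run (2,3) capped by B -> flip
Dir S: opp run (2,4) (3,4), next='.' -> no flip
Dir SE: first cell '.' (not opp) -> no flip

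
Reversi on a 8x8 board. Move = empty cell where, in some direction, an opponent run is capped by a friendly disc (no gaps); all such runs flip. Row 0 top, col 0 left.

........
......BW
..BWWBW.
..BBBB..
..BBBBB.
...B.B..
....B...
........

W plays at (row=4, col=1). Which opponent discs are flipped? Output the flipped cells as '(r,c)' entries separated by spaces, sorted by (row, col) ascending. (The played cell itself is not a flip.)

Answer: (3,2)

Derivation:
Dir NW: first cell '.' (not opp) -> no flip
Dir N: first cell '.' (not opp) -> no flip
Dir NE: opp run (3,2) capped by W -> flip
Dir W: first cell '.' (not opp) -> no flip
Dir E: opp run (4,2) (4,3) (4,4) (4,5) (4,6), next='.' -> no flip
Dir SW: first cell '.' (not opp) -> no flip
Dir S: first cell '.' (not opp) -> no flip
Dir SE: first cell '.' (not opp) -> no flip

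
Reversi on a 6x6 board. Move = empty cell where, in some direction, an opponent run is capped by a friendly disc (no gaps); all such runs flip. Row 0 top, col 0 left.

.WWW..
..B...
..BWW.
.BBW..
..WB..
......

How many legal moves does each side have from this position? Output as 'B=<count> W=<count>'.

-- B to move --
(0,0): no bracket -> illegal
(0,4): no bracket -> illegal
(1,0): no bracket -> illegal
(1,1): no bracket -> illegal
(1,3): flips 2 -> legal
(1,4): flips 1 -> legal
(1,5): no bracket -> illegal
(2,5): flips 2 -> legal
(3,4): flips 2 -> legal
(3,5): no bracket -> illegal
(4,1): flips 1 -> legal
(4,4): flips 1 -> legal
(5,1): no bracket -> illegal
(5,2): flips 1 -> legal
(5,3): flips 1 -> legal
B mobility = 8
-- W to move --
(1,1): flips 1 -> legal
(1,3): no bracket -> illegal
(2,0): flips 1 -> legal
(2,1): flips 2 -> legal
(3,0): flips 2 -> legal
(3,4): no bracket -> illegal
(4,0): no bracket -> illegal
(4,1): flips 1 -> legal
(4,4): flips 1 -> legal
(5,2): no bracket -> illegal
(5,3): flips 1 -> legal
(5,4): no bracket -> illegal
W mobility = 7

Answer: B=8 W=7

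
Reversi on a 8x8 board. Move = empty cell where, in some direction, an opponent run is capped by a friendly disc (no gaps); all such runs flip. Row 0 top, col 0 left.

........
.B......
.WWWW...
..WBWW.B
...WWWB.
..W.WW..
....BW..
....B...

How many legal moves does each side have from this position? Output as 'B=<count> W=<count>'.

Answer: B=9 W=7

Derivation:
-- B to move --
(1,0): no bracket -> illegal
(1,2): no bracket -> illegal
(1,3): flips 3 -> legal
(1,4): flips 4 -> legal
(1,5): flips 1 -> legal
(2,0): no bracket -> illegal
(2,5): no bracket -> illegal
(2,6): no bracket -> illegal
(3,0): no bracket -> illegal
(3,1): flips 2 -> legal
(3,6): flips 2 -> legal
(4,1): no bracket -> illegal
(4,2): flips 3 -> legal
(5,1): no bracket -> illegal
(5,3): flips 1 -> legal
(5,6): flips 1 -> legal
(6,1): no bracket -> illegal
(6,2): no bracket -> illegal
(6,3): no bracket -> illegal
(6,6): flips 3 -> legal
(7,5): no bracket -> illegal
(7,6): no bracket -> illegal
B mobility = 9
-- W to move --
(0,0): flips 1 -> legal
(0,1): flips 1 -> legal
(0,2): no bracket -> illegal
(1,0): no bracket -> illegal
(1,2): no bracket -> illegal
(2,0): no bracket -> illegal
(2,6): no bracket -> illegal
(2,7): no bracket -> illegal
(3,6): no bracket -> illegal
(4,2): flips 1 -> legal
(4,7): flips 1 -> legal
(5,3): no bracket -> illegal
(5,6): no bracket -> illegal
(5,7): flips 1 -> legal
(6,3): flips 1 -> legal
(7,3): flips 1 -> legal
(7,5): no bracket -> illegal
W mobility = 7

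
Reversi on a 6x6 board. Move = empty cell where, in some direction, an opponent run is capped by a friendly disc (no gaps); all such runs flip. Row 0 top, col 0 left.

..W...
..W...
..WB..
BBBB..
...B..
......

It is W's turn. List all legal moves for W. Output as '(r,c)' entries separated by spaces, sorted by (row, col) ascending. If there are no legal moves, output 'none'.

(1,3): no bracket -> illegal
(1,4): no bracket -> illegal
(2,0): no bracket -> illegal
(2,1): no bracket -> illegal
(2,4): flips 1 -> legal
(3,4): flips 1 -> legal
(4,0): flips 1 -> legal
(4,1): no bracket -> illegal
(4,2): flips 1 -> legal
(4,4): flips 1 -> legal
(5,2): no bracket -> illegal
(5,3): no bracket -> illegal
(5,4): no bracket -> illegal

Answer: (2,4) (3,4) (4,0) (4,2) (4,4)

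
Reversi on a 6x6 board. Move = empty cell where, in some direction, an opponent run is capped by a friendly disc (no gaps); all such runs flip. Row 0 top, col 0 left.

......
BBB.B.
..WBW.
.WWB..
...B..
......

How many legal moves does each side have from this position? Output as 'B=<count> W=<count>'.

Answer: B=7 W=8

Derivation:
-- B to move --
(1,3): no bracket -> illegal
(1,5): flips 1 -> legal
(2,0): no bracket -> illegal
(2,1): flips 2 -> legal
(2,5): flips 1 -> legal
(3,0): flips 2 -> legal
(3,4): flips 1 -> legal
(3,5): no bracket -> illegal
(4,0): no bracket -> illegal
(4,1): flips 1 -> legal
(4,2): flips 2 -> legal
B mobility = 7
-- W to move --
(0,0): flips 1 -> legal
(0,1): no bracket -> illegal
(0,2): flips 1 -> legal
(0,3): no bracket -> illegal
(0,4): flips 1 -> legal
(0,5): flips 2 -> legal
(1,3): no bracket -> illegal
(1,5): no bracket -> illegal
(2,0): no bracket -> illegal
(2,1): no bracket -> illegal
(2,5): no bracket -> illegal
(3,4): flips 1 -> legal
(4,2): flips 1 -> legal
(4,4): flips 1 -> legal
(5,2): no bracket -> illegal
(5,3): no bracket -> illegal
(5,4): flips 1 -> legal
W mobility = 8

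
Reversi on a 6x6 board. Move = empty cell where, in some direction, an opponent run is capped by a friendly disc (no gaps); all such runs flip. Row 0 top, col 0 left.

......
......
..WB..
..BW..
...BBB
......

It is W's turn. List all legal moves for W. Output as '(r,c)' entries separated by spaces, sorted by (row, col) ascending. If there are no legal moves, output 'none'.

(1,2): no bracket -> illegal
(1,3): flips 1 -> legal
(1,4): no bracket -> illegal
(2,1): no bracket -> illegal
(2,4): flips 1 -> legal
(3,1): flips 1 -> legal
(3,4): no bracket -> illegal
(3,5): no bracket -> illegal
(4,1): no bracket -> illegal
(4,2): flips 1 -> legal
(5,2): no bracket -> illegal
(5,3): flips 1 -> legal
(5,4): no bracket -> illegal
(5,5): flips 1 -> legal

Answer: (1,3) (2,4) (3,1) (4,2) (5,3) (5,5)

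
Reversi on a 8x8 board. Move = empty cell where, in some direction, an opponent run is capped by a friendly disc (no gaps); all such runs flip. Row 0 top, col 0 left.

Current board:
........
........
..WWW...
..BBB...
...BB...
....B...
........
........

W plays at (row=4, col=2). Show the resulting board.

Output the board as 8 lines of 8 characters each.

Place W at (4,2); scan 8 dirs for brackets.
Dir NW: first cell '.' (not opp) -> no flip
Dir N: opp run (3,2) capped by W -> flip
Dir NE: opp run (3,3) capped by W -> flip
Dir W: first cell '.' (not opp) -> no flip
Dir E: opp run (4,3) (4,4), next='.' -> no flip
Dir SW: first cell '.' (not opp) -> no flip
Dir S: first cell '.' (not opp) -> no flip
Dir SE: first cell '.' (not opp) -> no flip
All flips: (3,2) (3,3)

Answer: ........
........
..WWW...
..WWB...
..WBB...
....B...
........
........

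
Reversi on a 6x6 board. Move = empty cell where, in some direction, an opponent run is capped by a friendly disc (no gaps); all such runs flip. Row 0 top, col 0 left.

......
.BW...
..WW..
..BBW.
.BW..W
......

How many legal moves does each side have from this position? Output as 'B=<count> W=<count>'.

-- B to move --
(0,1): no bracket -> illegal
(0,2): flips 2 -> legal
(0,3): no bracket -> illegal
(1,3): flips 2 -> legal
(1,4): flips 1 -> legal
(2,1): no bracket -> illegal
(2,4): no bracket -> illegal
(2,5): no bracket -> illegal
(3,1): no bracket -> illegal
(3,5): flips 1 -> legal
(4,3): flips 1 -> legal
(4,4): no bracket -> illegal
(5,1): flips 1 -> legal
(5,2): flips 1 -> legal
(5,3): no bracket -> illegal
(5,4): no bracket -> illegal
(5,5): no bracket -> illegal
B mobility = 7
-- W to move --
(0,0): flips 1 -> legal
(0,1): no bracket -> illegal
(0,2): no bracket -> illegal
(1,0): flips 1 -> legal
(2,0): no bracket -> illegal
(2,1): no bracket -> illegal
(2,4): flips 1 -> legal
(3,0): no bracket -> illegal
(3,1): flips 2 -> legal
(4,0): flips 1 -> legal
(4,3): flips 1 -> legal
(4,4): flips 1 -> legal
(5,0): flips 2 -> legal
(5,1): no bracket -> illegal
(5,2): no bracket -> illegal
W mobility = 8

Answer: B=7 W=8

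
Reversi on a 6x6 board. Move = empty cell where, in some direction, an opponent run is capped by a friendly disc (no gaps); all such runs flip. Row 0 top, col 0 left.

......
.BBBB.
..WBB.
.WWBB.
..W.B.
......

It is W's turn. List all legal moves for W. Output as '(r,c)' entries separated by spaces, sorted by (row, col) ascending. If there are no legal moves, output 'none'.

(0,0): flips 1 -> legal
(0,1): no bracket -> illegal
(0,2): flips 1 -> legal
(0,3): no bracket -> illegal
(0,4): flips 1 -> legal
(0,5): flips 2 -> legal
(1,0): no bracket -> illegal
(1,5): flips 2 -> legal
(2,0): no bracket -> illegal
(2,1): no bracket -> illegal
(2,5): flips 2 -> legal
(3,5): flips 2 -> legal
(4,3): no bracket -> illegal
(4,5): no bracket -> illegal
(5,3): no bracket -> illegal
(5,4): no bracket -> illegal
(5,5): flips 2 -> legal

Answer: (0,0) (0,2) (0,4) (0,5) (1,5) (2,5) (3,5) (5,5)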